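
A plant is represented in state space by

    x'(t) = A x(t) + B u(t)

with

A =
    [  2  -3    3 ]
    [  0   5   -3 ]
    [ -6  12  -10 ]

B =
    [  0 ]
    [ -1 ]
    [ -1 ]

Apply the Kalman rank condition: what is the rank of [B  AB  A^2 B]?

1

AB = [[0], [-2], [-2]]
A^2B = [[0], [-4], [-4]]
Controllability matrix C = [B  AB  A^2B] = [[0, 0, 0], [-1, -2, -4], [-1, -2, -4]]
Every column of C is a scalar multiple of column 1 = [0, -1, -1] (multipliers 1, 2, 4), so the columns span a one-dimensional space.
C ≠ 0, hence rank(C) = 1.
rank(C) = 1 < n = 3, so the pair (A, B) is not completely controllable.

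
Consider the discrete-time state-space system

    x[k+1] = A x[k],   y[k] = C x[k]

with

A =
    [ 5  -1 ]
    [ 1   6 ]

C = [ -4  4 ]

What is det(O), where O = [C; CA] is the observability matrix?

-48

CA = [[-16, 28]]
Observability matrix O = [C; CA] = [[-4, 4], [-16, 28]]
det(O) = (-4)·28 - 4·(-16) = -112 - (-64) = -48
Since det(O) ≠ 0, rank(O) = 2 and the system is completely observable.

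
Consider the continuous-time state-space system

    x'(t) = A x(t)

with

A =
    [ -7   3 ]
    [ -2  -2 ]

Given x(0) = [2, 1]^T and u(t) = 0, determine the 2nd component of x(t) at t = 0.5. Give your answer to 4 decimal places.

det(sI - A) = s^2 - (tr A)s + det A, with tr A = (-7) + (-2) = -9 and det A = (-7)·(-2) - 3·(-2) = 14 - (-6) = 20.
So p(s) = det(sI - A) = s^2 + 9s + 20.
Factor s^2 + 9s + 20: two numbers with sum -9 and product 20 are -4 and -5, so s^2 + 9s + 20 = (s + 4)(s + 5).
Hence p(s) = (s + 4) (s + 5), with roots -5, -4.
The eigenvalues -5, -4 are distinct and real, so A is diagonalisable and x(t) = e^{At} x(0) = V diag(e^{λ_i t}) V^{-1} x(0), where the columns of V are the eigenvectors.
λ = -5: A - (-5)I = [[-2, 3], [-2, 3]]. Row 1 gives (-2)·v1 + 3·v2 = 0, so take v_1 = [3, 2]^T.
λ = -4: A - (-4)I = [[-3, 3], [-2, 2]]. Row 1 gives (-3)·v1 + 3·v2 = 0, so take v_2 = [1, 1]^T.
V = [v_1 v_2] = [[3, 1], [2, 1]] has det V = 1, so V^{-1} = adj(V)/det V = [[1, -1], [-2, 3]].
Modal coordinates z(0) = V^{-1} x(0): 1·2 + (-1)·1 = 1; (-2)·2 + 3·1 = -1; so z(0) = [1, -1]^T.
x_2(t) = Σ_i (v_i)_2 · z_i(0) · e^{λ_i t} (row 2 of V times the modal terms).
x_2(0.5) = 2·1·e^{-5·0.5} + 1·(-1)·e^{-4·0.5} = 2·0.082085 + (-1)·0.135335 = 0.0288.

0.0288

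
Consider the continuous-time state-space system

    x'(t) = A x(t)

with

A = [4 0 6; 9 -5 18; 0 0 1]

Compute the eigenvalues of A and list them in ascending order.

det(sI - A) = s^3 - (tr A)s^2 + (M11 + M22 + M33)s - det A, where Mii is the 2×2 principal minor of A obtained by deleting row i and column i.
tr A = 4 + (-5) + 1 = 0; M11 = (-5)·1 - 18·0 = -5 - 0 = -5; M22 = 4·1 - 6·0 = 4 - 0 = 4; M33 = 4·(-5) - 0·9 = -20 - 0 = -20; sum of minors = -21.
det A = 4·((-5)·1 - 18·0) - 0·(9·1 - 18·0) + 6·(9·0 - (-5)·0) = 4·(-5) - 0·9 + 6·0 = -20.
So p(s) = det(sI - A) = s^3 - 21s + 20.
Rational-root test: any integer root divides 20. Testing small divisors, s = 1 works: p(1) = 1 + 0 + (-21) + 20 = 0, so (s - 1) is a factor.
Dividing, p(s) = (s - 1)(s^2 + s - 20).
Factor s^2 + s - 20: two numbers with sum -1 and product -20 are 4 and -5, so s^2 + s - 20 = (s - 4)(s + 5).
Hence p(s) = (s - 4) (s - 1) (s + 5), with roots -5, 1, 4.
At least one eigenvalue has non-negative real part, so the system is not asymptotically stable.

-5, 1, 4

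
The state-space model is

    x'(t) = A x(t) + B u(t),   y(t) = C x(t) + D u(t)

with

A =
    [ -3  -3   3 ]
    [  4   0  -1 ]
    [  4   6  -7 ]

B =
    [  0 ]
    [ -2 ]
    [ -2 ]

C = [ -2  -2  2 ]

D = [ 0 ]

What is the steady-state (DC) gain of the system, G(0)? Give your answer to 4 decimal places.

0.0000

G(0) = C(-A)^{-1}B + D = -C A^{-1} B + D.
det A = -18, so A^{-1} = (1/-18)·adj(A) = [[-1/3, 1/6, -1/6], [-4/3, -1/2, -1/2], [-4/3, -1/3, -2/3]]
A^{-1} B = [0, 2, 2]^T
C A^{-1} B = 0
G(0) = D - C A^{-1} B = 0 - (0) = 0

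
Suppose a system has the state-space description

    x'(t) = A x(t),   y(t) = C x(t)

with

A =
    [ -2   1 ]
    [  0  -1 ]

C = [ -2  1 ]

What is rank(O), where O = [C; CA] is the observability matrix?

2

CA = [[4, -3]]
Observability matrix O = [C; CA] = [[-2, 1], [4, -3]]
det(O) = (-2)·(-3) - 1·4 = 6 - 4 = 2 ≠ 0, so rank(O) = 2.
rank(O) = 2 = n, so the pair (A, C) is completely observable.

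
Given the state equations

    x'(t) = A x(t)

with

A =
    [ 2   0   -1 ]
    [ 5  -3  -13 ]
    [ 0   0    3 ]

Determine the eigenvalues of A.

det(sI - A) = s^3 - (tr A)s^2 + (M11 + M22 + M33)s - det A, where Mii is the 2×2 principal minor of A obtained by deleting row i and column i.
tr A = 2 + (-3) + 3 = 2; M11 = (-3)·3 - (-13)·0 = -9 - 0 = -9; M22 = 2·3 - (-1)·0 = 6 - 0 = 6; M33 = 2·(-3) - 0·5 = -6 - 0 = -6; sum of minors = -9.
det A = 2·((-3)·3 - (-13)·0) - 0·(5·3 - (-13)·0) + (-1)·(5·0 - (-3)·0) = 2·(-9) - 0·15 + (-1)·0 = -18.
So p(s) = det(sI - A) = s^3 - 2s^2 - 9s + 18.
Rational-root test: any integer root divides 18. Testing small divisors, s = 2 works: p(2) = 8 + (-8) + (-18) + 18 = 0, so (s - 2) is a factor.
Dividing, p(s) = (s - 2)(s^2 - 9).
Factor s^2 - 9: two numbers with sum 0 and product -9 are 3 and -3, so s^2 - 9 = (s - 3)(s + 3).
Hence p(s) = (s - 3) (s - 2) (s + 3), with roots -3, 2, 3.
At least one eigenvalue has non-negative real part, so the system is not asymptotically stable.

-3, 2, 3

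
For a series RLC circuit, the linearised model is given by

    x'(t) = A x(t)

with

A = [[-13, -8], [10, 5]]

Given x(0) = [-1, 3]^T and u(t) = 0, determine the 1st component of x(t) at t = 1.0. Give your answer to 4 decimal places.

-0.3511

det(sI - A) = s^2 - (tr A)s + det A, with tr A = (-13) + 5 = -8 and det A = (-13)·5 - (-8)·10 = -65 - (-80) = 15.
So p(s) = det(sI - A) = s^2 + 8s + 15.
Factor s^2 + 8s + 15: two numbers with sum -8 and product 15 are -3 and -5, so s^2 + 8s + 15 = (s + 3)(s + 5).
Hence p(s) = (s + 3) (s + 5), with roots -5, -3.
The eigenvalues -5, -3 are distinct and real, so A is diagonalisable and x(t) = e^{At} x(0) = V diag(e^{λ_i t}) V^{-1} x(0), where the columns of V are the eigenvectors.
λ = -5: A - (-5)I = [[-8, -8], [10, 10]]. Row 1 gives (-8)·v1 + (-8)·v2 = 0, so take v_1 = [1, -1]^T.
λ = -3: A - (-3)I = [[-10, -8], [10, 8]]. Row 1 gives (-10)·v1 + (-8)·v2 = 0, so take v_2 = [-4, 5]^T.
V = [v_1 v_2] = [[1, -4], [-1, 5]] has det V = 1, so V^{-1} = adj(V)/det V = [[5, 4], [1, 1]].
Modal coordinates z(0) = V^{-1} x(0): 5·(-1) + 4·3 = 7; 1·(-1) + 1·3 = 2; so z(0) = [7, 2]^T.
x_1(t) = Σ_i (v_i)_1 · z_i(0) · e^{λ_i t} (row 1 of V times the modal terms).
x_1(1.0) = 1·7·e^{-5·1.0} + (-4)·2·e^{-3·1.0} = 7·0.006738 + (-8)·0.049787 = -0.3511.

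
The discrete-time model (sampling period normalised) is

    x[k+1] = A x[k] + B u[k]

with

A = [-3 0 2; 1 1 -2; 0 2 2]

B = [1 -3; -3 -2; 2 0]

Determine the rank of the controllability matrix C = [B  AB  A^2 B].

3

AB = [[1, 9], [-6, -5], [-2, -4]]
A^2B = [[-7, -35], [-1, 12], [-16, -18]]
Controllability matrix C = [B  AB  A^2B] = [[1, -3, 1, 9, -7, -35], [-3, -2, -6, -5, -1, 12], [2, 0, -2, -4, -16, -18]]
Take the 3×3 submatrix of C formed by columns 1, 2, 3: [[1, -3, 1], [-3, -2, -6], [2, 0, -2]]. Its determinant is 1·((-2)·(-2) - (-6)·0) - (-3)·((-3)·(-2) - (-6)·2) + 1·((-3)·0 - (-2)·2) = 1·4 - (-3)·18 + 1·4 = 62 ≠ 0.
So rank(C) ≥ 3; since C has 3 rows, rank(C) = 3.
rank(C) = 3 = n, so the pair (A, B) is completely controllable.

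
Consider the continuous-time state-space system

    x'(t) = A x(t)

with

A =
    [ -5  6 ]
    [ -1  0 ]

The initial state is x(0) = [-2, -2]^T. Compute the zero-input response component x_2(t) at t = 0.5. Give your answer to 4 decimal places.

det(sI - A) = s^2 - (tr A)s + det A, with tr A = (-5) + 0 = -5 and det A = (-5)·0 - 6·(-1) = 0 - (-6) = 6.
So p(s) = det(sI - A) = s^2 + 5s + 6.
Factor s^2 + 5s + 6: two numbers with sum -5 and product 6 are -2 and -3, so s^2 + 5s + 6 = (s + 2)(s + 3).
Hence p(s) = (s + 2) (s + 3), with roots -3, -2.
The eigenvalues -3, -2 are distinct and real, so A is diagonalisable and x(t) = e^{At} x(0) = V diag(e^{λ_i t}) V^{-1} x(0), where the columns of V are the eigenvectors.
λ = -3: A - (-3)I = [[-2, 6], [-1, 3]]. Row 1 gives (-2)·v1 + 6·v2 = 0, so take v_1 = [3, 1]^T.
λ = -2: A - (-2)I = [[-3, 6], [-1, 2]]. Row 1 gives (-3)·v1 + 6·v2 = 0, so take v_2 = [2, 1]^T.
V = [v_1 v_2] = [[3, 2], [1, 1]] has det V = 1, so V^{-1} = adj(V)/det V = [[1, -2], [-1, 3]].
Modal coordinates z(0) = V^{-1} x(0): 1·(-2) + (-2)·(-2) = 2; (-1)·(-2) + 3·(-2) = -4; so z(0) = [2, -4]^T.
x_2(t) = Σ_i (v_i)_2 · z_i(0) · e^{λ_i t} (row 2 of V times the modal terms).
x_2(0.5) = 1·2·e^{-3·0.5} + 1·(-4)·e^{-2·0.5} = 2·0.223130 + (-4)·0.367879 = -1.0253.

-1.0253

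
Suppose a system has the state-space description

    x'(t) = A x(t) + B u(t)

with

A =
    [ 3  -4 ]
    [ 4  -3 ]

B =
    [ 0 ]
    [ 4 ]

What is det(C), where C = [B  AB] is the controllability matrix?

AB = [[-16], [-12]]
Controllability matrix C = [B  AB] = [[0, -16], [4, -12]]
det(C) = 0·(-12) - (-16)·4 = 0 - (-64) = 64
Since det(C) ≠ 0, rank(C) = 2 and the system is completely controllable.

64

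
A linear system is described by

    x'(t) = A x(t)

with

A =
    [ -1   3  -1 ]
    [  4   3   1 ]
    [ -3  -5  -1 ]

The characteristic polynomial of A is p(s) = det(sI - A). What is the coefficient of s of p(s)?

-15

Expand det(sI - A) for the 3×3 matrix.
p(s) = s^3 - s^2 - 15s - 12.
(Check: constant term = det(-A) = (-1)^3 det A = -12; coefficient of s^2 = -tr A = -1.)
The coefficient of s is -15.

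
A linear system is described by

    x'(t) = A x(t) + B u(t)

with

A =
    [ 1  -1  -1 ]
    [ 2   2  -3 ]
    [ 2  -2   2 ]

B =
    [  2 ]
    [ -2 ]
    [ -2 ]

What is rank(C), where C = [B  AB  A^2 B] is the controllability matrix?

AB = [[6], [6], [4]]
A^2B = [[-4], [12], [8]]
Controllability matrix C = [B  AB  A^2B] = [[2, 6, -4], [-2, 6, 12], [-2, 4, 8]]
det(C) = 2·(6·8 - 12·4) - 6·((-2)·8 - 12·(-2)) + (-4)·((-2)·4 - 6·(-2)) = 2·0 - 6·8 + (-4)·4 = -64 ≠ 0, so rank(C) = 3.
rank(C) = 3 = n, so the pair (A, B) is completely controllable.

3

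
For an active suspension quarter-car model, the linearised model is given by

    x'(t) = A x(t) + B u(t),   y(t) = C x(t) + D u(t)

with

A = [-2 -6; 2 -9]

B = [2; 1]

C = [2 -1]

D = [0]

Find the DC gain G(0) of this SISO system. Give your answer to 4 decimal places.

G(0) = C(-A)^{-1}B + D = -C A^{-1} B + D.
det A = 30, so A^{-1} = (1/30)·adj(A) = [[-3/10, 1/5], [-1/15, -1/15]]
A^{-1} B = [-2/5, -1/5]^T
C A^{-1} B = -3/5
G(0) = D - C A^{-1} B = 0 - (-3/5) = 3/5 ≈ 0.6000

0.6000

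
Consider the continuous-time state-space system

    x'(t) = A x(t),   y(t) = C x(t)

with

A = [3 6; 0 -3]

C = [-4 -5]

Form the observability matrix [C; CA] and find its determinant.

CA = [[-12, -9]]
Observability matrix O = [C; CA] = [[-4, -5], [-12, -9]]
det(O) = (-4)·(-9) - (-5)·(-12) = 36 - 60 = -24
Since det(O) ≠ 0, rank(O) = 2 and the system is completely observable.

-24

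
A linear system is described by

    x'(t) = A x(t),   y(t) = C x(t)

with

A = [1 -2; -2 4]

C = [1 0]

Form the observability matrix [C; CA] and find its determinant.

-2

CA = [[1, -2]]
Observability matrix O = [C; CA] = [[1, 0], [1, -2]]
det(O) = 1·(-2) - 0·1 = -2 - 0 = -2
Since det(O) ≠ 0, rank(O) = 2 and the system is completely observable.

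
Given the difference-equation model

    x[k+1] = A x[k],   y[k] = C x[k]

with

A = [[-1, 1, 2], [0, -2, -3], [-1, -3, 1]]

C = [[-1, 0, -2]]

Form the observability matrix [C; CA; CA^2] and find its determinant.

25

CA = [[3, 5, -4]]
CA^2 = [[1, 5, -13]]
Observability matrix O = [C; CA; CA^2] = [[-1, 0, -2], [3, 5, -4], [1, 5, -13]]
Expanding along the first row, det(O) = (-1)·(5·(-13) - (-4)·5) - 0·(3·(-13) - (-4)·1) + (-2)·(3·5 - 5·1) = (-1)·(-45) - 0·(-35) + (-2)·10 = 25
Since det(O) ≠ 0, rank(O) = 3 and the system is completely observable.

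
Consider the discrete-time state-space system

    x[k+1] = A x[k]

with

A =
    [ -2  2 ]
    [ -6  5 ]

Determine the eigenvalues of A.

det(zI - A) = z^2 - (tr A)z + det A, with tr A = (-2) + 5 = 3 and det A = (-2)·5 - 2·(-6) = -10 - (-12) = 2.
So p(z) = det(zI - A) = z^2 - 3z + 2.
Factor z^2 - 3z + 2: two numbers with sum 3 and product 2 are 2 and 1, so z^2 - 3z + 2 = (z - 2)(z - 1).
Hence p(z) = (z - 2) (z - 1), with roots 1, 2.

1, 2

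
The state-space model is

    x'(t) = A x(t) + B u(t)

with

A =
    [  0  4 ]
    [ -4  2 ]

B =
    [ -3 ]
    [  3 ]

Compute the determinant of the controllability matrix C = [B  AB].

AB = [[12], [18]]
Controllability matrix C = [B  AB] = [[-3, 12], [3, 18]]
det(C) = (-3)·18 - 12·3 = -54 - 36 = -90
Since det(C) ≠ 0, rank(C) = 2 and the system is completely controllable.

-90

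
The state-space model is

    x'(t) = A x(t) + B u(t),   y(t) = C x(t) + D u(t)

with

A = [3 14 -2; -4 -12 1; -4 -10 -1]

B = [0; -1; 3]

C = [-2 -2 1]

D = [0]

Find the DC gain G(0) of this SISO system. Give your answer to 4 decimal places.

G(0) = C(-A)^{-1}B + D = -C A^{-1} B + D.
det A = -30, so A^{-1} = (1/-30)·adj(A) = [[-11/15, -17/15, 1/3], [4/15, 11/30, -1/6], [4/15, 13/15, -2/3]]
A^{-1} B = [32/15, -13/15, -43/15]^T
C A^{-1} B = -27/5
G(0) = D - C A^{-1} B = 0 - (-27/5) = 27/5 ≈ 5.4000

5.4000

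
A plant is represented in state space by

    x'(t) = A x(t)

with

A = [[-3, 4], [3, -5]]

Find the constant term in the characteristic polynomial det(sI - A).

3

For a 2×2 matrix, det(sI - A) = s^2 - (tr A)s + det A.
tr A = -8, det A = 3.
So p(s) = s^2 + 8s + 3.
The constant term is 3.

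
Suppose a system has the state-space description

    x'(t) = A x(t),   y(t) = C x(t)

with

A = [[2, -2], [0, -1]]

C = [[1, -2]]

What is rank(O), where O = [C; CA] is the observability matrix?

2

CA = [[2, 0]]
Observability matrix O = [C; CA] = [[1, -2], [2, 0]]
det(O) = 1·0 - (-2)·2 = 0 - (-4) = 4 ≠ 0, so rank(O) = 2.
rank(O) = 2 = n, so the pair (A, C) is completely observable.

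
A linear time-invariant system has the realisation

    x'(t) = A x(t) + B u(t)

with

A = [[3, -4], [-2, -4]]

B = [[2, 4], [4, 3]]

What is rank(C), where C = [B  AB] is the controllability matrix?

2

AB = [[-10, 0], [-20, -20]]
Controllability matrix C = [B  AB] = [[2, 4, -10, 0], [4, 3, -20, -20]]
Take the 2×2 submatrix of C formed by columns 1, 2: [[2, 4], [4, 3]]. Its determinant is 2·3 - 4·4 = 6 - 16 = -10 ≠ 0.
So rank(C) ≥ 2; since C has 2 rows, rank(C) = 2.
rank(C) = 2 = n, so the pair (A, B) is completely controllable.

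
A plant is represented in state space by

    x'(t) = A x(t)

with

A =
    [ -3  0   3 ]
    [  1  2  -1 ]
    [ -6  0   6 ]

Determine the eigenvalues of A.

det(sI - A) = s^3 - (tr A)s^2 + (M11 + M22 + M33)s - det A, where Mii is the 2×2 principal minor of A obtained by deleting row i and column i.
tr A = (-3) + 2 + 6 = 5; M11 = 2·6 - (-1)·0 = 12 - 0 = 12; M22 = (-3)·6 - 3·(-6) = -18 - (-18) = 0; M33 = (-3)·2 - 0·1 = -6 - 0 = -6; sum of minors = 6.
det A = (-3)·(2·6 - (-1)·0) - 0·(1·6 - (-1)·(-6)) + 3·(1·0 - 2·(-6)) = (-3)·12 - 0·0 + 3·12 = 0.
So p(s) = det(sI - A) = s^3 - 5s^2 + 6s.
The constant term is 0, so p(s) = s(s^2 - 5s + 6).
Factor s^2 - 5s + 6: two numbers with sum 5 and product 6 are 3 and 2, so s^2 - 5s + 6 = (s - 3)(s - 2).
Hence p(s) = s (s - 3) (s - 2), with roots 0, 2, 3.
At least one eigenvalue has non-negative real part, so the system is not asymptotically stable.

0, 2, 3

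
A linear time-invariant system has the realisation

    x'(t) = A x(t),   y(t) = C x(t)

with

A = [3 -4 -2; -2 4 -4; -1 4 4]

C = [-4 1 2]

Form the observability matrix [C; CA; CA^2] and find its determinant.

11760

CA = [[-16, 28, 12]]
CA^2 = [[-116, 224, -32]]
Observability matrix O = [C; CA; CA^2] = [[-4, 1, 2], [-16, 28, 12], [-116, 224, -32]]
Expanding along the first row, det(O) = (-4)·(28·(-32) - 12·224) - 1·((-16)·(-32) - 12·(-116)) + 2·((-16)·224 - 28·(-116)) = (-4)·(-3584) - 1·1904 + 2·(-336) = 11760
Since det(O) ≠ 0, rank(O) = 3 and the system is completely observable.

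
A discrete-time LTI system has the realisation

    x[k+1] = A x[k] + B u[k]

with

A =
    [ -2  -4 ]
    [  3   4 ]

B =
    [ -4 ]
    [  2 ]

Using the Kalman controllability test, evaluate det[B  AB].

AB = [[0], [-4]]
Controllability matrix C = [B  AB] = [[-4, 0], [2, -4]]
det(C) = (-4)·(-4) - 0·2 = 16 - 0 = 16
Since det(C) ≠ 0, rank(C) = 2 and the system is completely controllable.

16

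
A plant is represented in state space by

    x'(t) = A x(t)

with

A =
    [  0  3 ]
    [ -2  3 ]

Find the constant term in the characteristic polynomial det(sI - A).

6

For a 2×2 matrix, det(sI - A) = s^2 - (tr A)s + det A.
tr A = 3, det A = 6.
So p(s) = s^2 - 3s + 6.
The constant term is 6.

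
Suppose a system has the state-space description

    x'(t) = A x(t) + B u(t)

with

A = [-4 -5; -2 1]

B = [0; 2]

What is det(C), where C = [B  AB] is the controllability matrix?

20

AB = [[-10], [2]]
Controllability matrix C = [B  AB] = [[0, -10], [2, 2]]
det(C) = 0·2 - (-10)·2 = 0 - (-20) = 20
Since det(C) ≠ 0, rank(C) = 2 and the system is completely controllable.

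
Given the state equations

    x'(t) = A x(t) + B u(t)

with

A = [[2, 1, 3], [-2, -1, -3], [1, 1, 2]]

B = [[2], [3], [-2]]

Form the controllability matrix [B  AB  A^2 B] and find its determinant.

AB = [[1], [-1], [1]]
A^2B = [[4], [-4], [2]]
Controllability matrix C = [B  AB  A^2B] = [[2, 1, 4], [3, -1, -4], [-2, 1, 2]]
Expanding along the first row, det(C) = 2·((-1)·2 - (-4)·1) - 1·(3·2 - (-4)·(-2)) + 4·(3·1 - (-1)·(-2)) = 2·2 - 1·(-2) + 4·1 = 10
Since det(C) ≠ 0, rank(C) = 3 and the system is completely controllable.

10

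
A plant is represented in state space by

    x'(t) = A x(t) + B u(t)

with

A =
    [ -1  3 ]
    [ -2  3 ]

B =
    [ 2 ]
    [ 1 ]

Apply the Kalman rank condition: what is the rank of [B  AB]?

2

AB = [[1], [-1]]
Controllability matrix C = [B  AB] = [[2, 1], [1, -1]]
det(C) = 2·(-1) - 1·1 = -2 - 1 = -3 ≠ 0, so rank(C) = 2.
rank(C) = 2 = n, so the pair (A, B) is completely controllable.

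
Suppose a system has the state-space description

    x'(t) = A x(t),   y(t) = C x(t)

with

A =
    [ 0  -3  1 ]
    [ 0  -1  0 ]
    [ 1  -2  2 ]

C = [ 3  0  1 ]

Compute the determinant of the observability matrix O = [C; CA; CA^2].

-280

CA = [[1, -11, 5]]
CA^2 = [[5, -2, 11]]
Observability matrix O = [C; CA; CA^2] = [[3, 0, 1], [1, -11, 5], [5, -2, 11]]
Expanding along the first row, det(O) = 3·((-11)·11 - 5·(-2)) - 0·(1·11 - 5·5) + 1·(1·(-2) - (-11)·5) = 3·(-111) - 0·(-14) + 1·53 = -280
Since det(O) ≠ 0, rank(O) = 3 and the system is completely observable.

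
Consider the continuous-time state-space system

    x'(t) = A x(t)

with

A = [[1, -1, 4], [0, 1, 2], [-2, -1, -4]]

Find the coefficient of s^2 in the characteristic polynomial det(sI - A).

Expand det(sI - A) for the 3×3 matrix.
p(s) = s^3 + 2s^2 + 3s - 10.
(Check: constant term = det(-A) = (-1)^3 det A = -10; coefficient of s^2 = -tr A = 2.)
The coefficient of s^2 is 2.

2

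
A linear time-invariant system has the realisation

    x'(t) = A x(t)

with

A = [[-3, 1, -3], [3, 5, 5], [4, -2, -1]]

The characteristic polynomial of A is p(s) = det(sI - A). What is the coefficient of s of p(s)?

2

Expand det(sI - A) for the 3×3 matrix.
p(s) = s^3 - s^2 + 2s - 86.
(Check: constant term = det(-A) = (-1)^3 det A = -86; coefficient of s^2 = -tr A = -1.)
The coefficient of s is 2.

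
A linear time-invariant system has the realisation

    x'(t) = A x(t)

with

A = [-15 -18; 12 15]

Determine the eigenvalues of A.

det(sI - A) = s^2 - (tr A)s + det A, with tr A = (-15) + 15 = 0 and det A = (-15)·15 - (-18)·12 = -225 - (-216) = -9.
So p(s) = det(sI - A) = s^2 - 9.
Factor s^2 - 9: two numbers with sum 0 and product -9 are 3 and -3, so s^2 - 9 = (s - 3)(s + 3).
Hence p(s) = (s - 3) (s + 3), with roots -3, 3.
At least one eigenvalue has non-negative real part, so the system is not asymptotically stable.

-3, 3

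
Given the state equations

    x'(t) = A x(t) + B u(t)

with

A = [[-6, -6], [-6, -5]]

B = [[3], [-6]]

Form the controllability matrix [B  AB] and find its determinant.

AB = [[18], [12]]
Controllability matrix C = [B  AB] = [[3, 18], [-6, 12]]
det(C) = 3·12 - 18·(-6) = 36 - (-108) = 144
Since det(C) ≠ 0, rank(C) = 2 and the system is completely controllable.

144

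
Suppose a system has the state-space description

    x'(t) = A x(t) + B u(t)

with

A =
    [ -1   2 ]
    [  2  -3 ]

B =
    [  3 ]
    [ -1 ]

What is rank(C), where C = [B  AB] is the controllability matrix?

2

AB = [[-5], [9]]
Controllability matrix C = [B  AB] = [[3, -5], [-1, 9]]
det(C) = 3·9 - (-5)·(-1) = 27 - 5 = 22 ≠ 0, so rank(C) = 2.
rank(C) = 2 = n, so the pair (A, B) is completely controllable.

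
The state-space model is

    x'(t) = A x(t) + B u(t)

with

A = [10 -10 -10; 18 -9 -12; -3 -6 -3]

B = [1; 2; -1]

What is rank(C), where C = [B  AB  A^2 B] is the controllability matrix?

2

AB = [[0], [12], [-12]]
A^2B = [[0], [36], [-36]]
Controllability matrix C = [B  AB  A^2B] = [[1, 0, 0], [2, 12, 36], [-1, -12, -36]]
The rows r1, r2, r3 of C are linearly dependent: -r1 + r2 + r3 = 0 (check each entry), so rank(C) ≤ 2.
The 2×2 minor from rows 1, 2, columns 1, 2 is 1·12 - 0·2 = 12 - 0 = 12 ≠ 0, so rank(C) = 2.
rank(C) = 2 < n = 3, so the pair (A, B) is not completely controllable.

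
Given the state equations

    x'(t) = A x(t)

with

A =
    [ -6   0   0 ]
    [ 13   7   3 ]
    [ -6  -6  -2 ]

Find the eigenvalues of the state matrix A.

det(sI - A) = s^3 - (tr A)s^2 + (M11 + M22 + M33)s - det A, where Mii is the 2×2 principal minor of A obtained by deleting row i and column i.
tr A = (-6) + 7 + (-2) = -1; M11 = 7·(-2) - 3·(-6) = -14 - (-18) = 4; M22 = (-6)·(-2) - 0·(-6) = 12 - 0 = 12; M33 = (-6)·7 - 0·13 = -42 - 0 = -42; sum of minors = -26.
det A = (-6)·(7·(-2) - 3·(-6)) - 0·(13·(-2) - 3·(-6)) + 0·(13·(-6) - 7·(-6)) = (-6)·4 - 0·(-8) + 0·(-36) = -24.
So p(s) = det(sI - A) = s^3 + s^2 - 26s + 24.
Rational-root test: any integer root divides 24. Testing small divisors, s = 1 works: p(1) = 1 + 1 + (-26) + 24 = 0, so (s - 1) is a factor.
Dividing, p(s) = (s - 1)(s^2 + 2s - 24).
Factor s^2 + 2s - 24: two numbers with sum -2 and product -24 are 4 and -6, so s^2 + 2s - 24 = (s - 4)(s + 6).
Hence p(s) = (s - 4) (s - 1) (s + 6), with roots -6, 1, 4.
At least one eigenvalue has non-negative real part, so the system is not asymptotically stable.

-6, 1, 4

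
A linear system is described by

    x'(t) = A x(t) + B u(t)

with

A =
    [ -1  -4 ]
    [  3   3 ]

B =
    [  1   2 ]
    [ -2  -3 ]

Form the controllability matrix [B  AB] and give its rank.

AB = [[7, 10], [-3, -3]]
Controllability matrix C = [B  AB] = [[1, 2, 7, 10], [-2, -3, -3, -3]]
Take the 2×2 submatrix of C formed by columns 1, 2: [[1, 2], [-2, -3]]. Its determinant is 1·(-3) - 2·(-2) = -3 - (-4) = 1 ≠ 0.
So rank(C) ≥ 2; since C has 2 rows, rank(C) = 2.
rank(C) = 2 = n, so the pair (A, B) is completely controllable.

2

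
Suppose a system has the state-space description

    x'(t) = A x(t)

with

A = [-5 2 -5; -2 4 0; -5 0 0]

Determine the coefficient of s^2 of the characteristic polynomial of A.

Expand det(sI - A) for the 3×3 matrix.
p(s) = s^3 + s^2 - 41s + 100.
(Check: constant term = det(-A) = (-1)^3 det A = 100; coefficient of s^2 = -tr A = 1.)
The coefficient of s^2 is 1.

1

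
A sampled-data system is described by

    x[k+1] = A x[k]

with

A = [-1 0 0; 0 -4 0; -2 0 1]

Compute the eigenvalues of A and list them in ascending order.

-4, -1, 1

det(zI - A) = z^3 - (tr A)z^2 + (M11 + M22 + M33)z - det A, where Mii is the 2×2 principal minor of A obtained by deleting row i and column i.
tr A = (-1) + (-4) + 1 = -4; M11 = (-4)·1 - 0·0 = -4 - 0 = -4; M22 = (-1)·1 - 0·(-2) = -1 - 0 = -1; M33 = (-1)·(-4) - 0·0 = 4 - 0 = 4; sum of minors = -1.
det A = (-1)·((-4)·1 - 0·0) - 0·(0·1 - 0·(-2)) + 0·(0·0 - (-4)·(-2)) = (-1)·(-4) - 0·0 + 0·(-8) = 4.
So p(z) = det(zI - A) = z^3 + 4z^2 - z - 4.
Rational-root test: any integer root divides -4. Testing small divisors, z = -1 works: p(-1) = -1 + 4 + 1 + (-4) = 0, so (z + 1) is a factor.
Dividing, p(z) = (z + 1)(z^2 + 3z - 4).
Factor z^2 + 3z - 4: two numbers with sum -3 and product -4 are 1 and -4, so z^2 + 3z - 4 = (z - 1)(z + 4).
Hence p(z) = (z - 1) (z + 1) (z + 4), with roots -4, -1, 1.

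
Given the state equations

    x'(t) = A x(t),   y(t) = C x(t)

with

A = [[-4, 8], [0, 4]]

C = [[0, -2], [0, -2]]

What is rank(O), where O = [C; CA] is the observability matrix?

1

CA = [[0, -8], [0, -8]]
Observability matrix O = [C; CA] = [[0, -2], [0, -2], [0, -8], [0, -8]]
Every row of O is a scalar multiple of row 1 = [0, -2] (multipliers 1, 1, 4, 4), so the rows span a one-dimensional space.
O ≠ 0, hence rank(O) = 1.
rank(O) = 1 < n = 2, so the pair (A, C) is not completely observable.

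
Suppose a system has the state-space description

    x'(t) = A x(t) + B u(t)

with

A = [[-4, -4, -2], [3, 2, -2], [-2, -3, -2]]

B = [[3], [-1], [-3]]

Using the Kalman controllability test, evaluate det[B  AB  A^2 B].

-3359

AB = [[-2], [13], [3]]
A^2B = [[-50], [14], [-41]]
Controllability matrix C = [B  AB  A^2B] = [[3, -2, -50], [-1, 13, 14], [-3, 3, -41]]
Expanding along the first row, det(C) = 3·(13·(-41) - 14·3) - (-2)·((-1)·(-41) - 14·(-3)) + (-50)·((-1)·3 - 13·(-3)) = 3·(-575) - (-2)·83 + (-50)·36 = -3359
Since det(C) ≠ 0, rank(C) = 3 and the system is completely controllable.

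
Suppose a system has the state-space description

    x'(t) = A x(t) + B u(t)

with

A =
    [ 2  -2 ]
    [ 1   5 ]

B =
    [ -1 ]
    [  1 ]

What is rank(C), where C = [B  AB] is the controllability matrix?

1

AB = [[-4], [4]]
Controllability matrix C = [B  AB] = [[-1, -4], [1, 4]]
Every column of C is a scalar multiple of column 1 = [-1, 1] (multipliers 1, 4), so the columns span a one-dimensional space.
C ≠ 0, hence rank(C) = 1.
rank(C) = 1 < n = 2, so the pair (A, B) is not completely controllable.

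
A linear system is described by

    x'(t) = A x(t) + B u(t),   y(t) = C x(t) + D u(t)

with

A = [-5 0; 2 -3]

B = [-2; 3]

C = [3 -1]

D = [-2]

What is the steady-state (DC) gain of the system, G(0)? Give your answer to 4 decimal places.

G(0) = C(-A)^{-1}B + D = -C A^{-1} B + D.
det A = 15, so A^{-1} = (1/15)·adj(A) = [[-1/5, 0], [-2/15, -1/3]]
A^{-1} B = [2/5, -11/15]^T
C A^{-1} B = 29/15
G(0) = D - C A^{-1} B = -2 - (29/15) = -59/15 ≈ -3.9333

-3.9333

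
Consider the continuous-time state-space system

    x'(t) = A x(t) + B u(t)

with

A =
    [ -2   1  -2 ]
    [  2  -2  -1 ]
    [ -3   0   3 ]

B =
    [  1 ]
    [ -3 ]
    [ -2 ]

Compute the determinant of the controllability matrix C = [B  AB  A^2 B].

1099

AB = [[-1], [10], [-9]]
A^2B = [[30], [-13], [-24]]
Controllability matrix C = [B  AB  A^2B] = [[1, -1, 30], [-3, 10, -13], [-2, -9, -24]]
Expanding along the first row, det(C) = 1·(10·(-24) - (-13)·(-9)) - (-1)·((-3)·(-24) - (-13)·(-2)) + 30·((-3)·(-9) - 10·(-2)) = 1·(-357) - (-1)·46 + 30·47 = 1099
Since det(C) ≠ 0, rank(C) = 3 and the system is completely controllable.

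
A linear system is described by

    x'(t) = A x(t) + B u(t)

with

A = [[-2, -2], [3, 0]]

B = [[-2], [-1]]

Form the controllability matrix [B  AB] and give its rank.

2

AB = [[6], [-6]]
Controllability matrix C = [B  AB] = [[-2, 6], [-1, -6]]
det(C) = (-2)·(-6) - 6·(-1) = 12 - (-6) = 18 ≠ 0, so rank(C) = 2.
rank(C) = 2 = n, so the pair (A, B) is completely controllable.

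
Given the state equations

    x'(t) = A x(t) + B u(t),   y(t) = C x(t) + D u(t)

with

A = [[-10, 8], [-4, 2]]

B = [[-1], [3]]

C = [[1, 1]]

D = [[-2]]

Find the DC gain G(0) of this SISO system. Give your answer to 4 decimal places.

3.0000

G(0) = C(-A)^{-1}B + D = -C A^{-1} B + D.
det A = 12, so A^{-1} = (1/12)·adj(A) = [[1/6, -2/3], [1/3, -5/6]]
A^{-1} B = [-13/6, -17/6]^T
C A^{-1} B = -5
G(0) = D - C A^{-1} B = -2 - (-5) = 3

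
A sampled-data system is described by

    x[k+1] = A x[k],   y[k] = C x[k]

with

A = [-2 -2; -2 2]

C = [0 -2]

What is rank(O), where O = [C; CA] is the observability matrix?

2

CA = [[4, -4]]
Observability matrix O = [C; CA] = [[0, -2], [4, -4]]
det(O) = 0·(-4) - (-2)·4 = 0 - (-8) = 8 ≠ 0, so rank(O) = 2.
rank(O) = 2 = n, so the pair (A, C) is completely observable.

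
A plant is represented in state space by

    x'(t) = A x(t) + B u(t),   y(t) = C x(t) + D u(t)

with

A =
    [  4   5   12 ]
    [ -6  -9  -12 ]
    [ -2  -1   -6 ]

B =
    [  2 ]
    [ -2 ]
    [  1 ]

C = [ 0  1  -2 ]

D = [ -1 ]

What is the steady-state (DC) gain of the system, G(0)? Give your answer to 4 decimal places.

G(0) = C(-A)^{-1}B + D = -C A^{-1} B + D.
det A = -36, so A^{-1} = (1/-36)·adj(A) = [[-7/6, -1/2, -4/3], [1/3, 0, 2/3], [1/3, 1/6, 1/6]]
A^{-1} B = [-8/3, 4/3, 1/2]^T
C A^{-1} B = 1/3
G(0) = D - C A^{-1} B = -1 - (1/3) = -4/3 ≈ -1.3333

-1.3333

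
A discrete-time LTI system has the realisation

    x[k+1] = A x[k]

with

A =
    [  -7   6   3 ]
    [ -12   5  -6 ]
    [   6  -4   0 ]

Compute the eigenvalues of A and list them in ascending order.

det(zI - A) = z^3 - (tr A)z^2 + (M11 + M22 + M33)z - det A, where Mii is the 2×2 principal minor of A obtained by deleting row i and column i.
tr A = (-7) + 5 + 0 = -2; M11 = 5·0 - (-6)·(-4) = 0 - 24 = -24; M22 = (-7)·0 - 3·6 = 0 - 18 = -18; M33 = (-7)·5 - 6·(-12) = -35 - (-72) = 37; sum of minors = -5.
det A = (-7)·(5·0 - (-6)·(-4)) - 6·((-12)·0 - (-6)·6) + 3·((-12)·(-4) - 5·6) = (-7)·(-24) - 6·36 + 3·18 = 6.
So p(z) = det(zI - A) = z^3 + 2z^2 - 5z - 6.
Rational-root test: any integer root divides -6. Testing small divisors, z = -1 works: p(-1) = -1 + 2 + 5 + (-6) = 0, so (z + 1) is a factor.
Dividing, p(z) = (z + 1)(z^2 + z - 6).
Factor z^2 + z - 6: two numbers with sum -1 and product -6 are 2 and -3, so z^2 + z - 6 = (z - 2)(z + 3).
Hence p(z) = (z - 2) (z + 1) (z + 3), with roots -3, -1, 2.

-3, -1, 2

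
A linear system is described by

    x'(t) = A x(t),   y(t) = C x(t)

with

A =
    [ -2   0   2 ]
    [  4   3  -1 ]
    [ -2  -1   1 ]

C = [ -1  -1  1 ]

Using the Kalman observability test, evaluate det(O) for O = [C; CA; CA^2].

CA = [[-4, -4, 0]]
CA^2 = [[-8, -12, -4]]
Observability matrix O = [C; CA; CA^2] = [[-1, -1, 1], [-4, -4, 0], [-8, -12, -4]]
Expanding along the first row, det(O) = (-1)·((-4)·(-4) - 0·(-12)) - (-1)·((-4)·(-4) - 0·(-8)) + 1·((-4)·(-12) - (-4)·(-8)) = (-1)·16 - (-1)·16 + 1·16 = 16
Since det(O) ≠ 0, rank(O) = 3 and the system is completely observable.

16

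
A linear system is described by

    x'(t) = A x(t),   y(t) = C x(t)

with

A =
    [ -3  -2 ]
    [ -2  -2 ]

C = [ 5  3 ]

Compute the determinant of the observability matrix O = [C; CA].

-17

CA = [[-21, -16]]
Observability matrix O = [C; CA] = [[5, 3], [-21, -16]]
det(O) = 5·(-16) - 3·(-21) = -80 - (-63) = -17
Since det(O) ≠ 0, rank(O) = 2 and the system is completely observable.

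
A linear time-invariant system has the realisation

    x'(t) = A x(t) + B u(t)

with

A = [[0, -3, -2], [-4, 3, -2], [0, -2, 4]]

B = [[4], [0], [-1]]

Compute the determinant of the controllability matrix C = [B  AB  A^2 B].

AB = [[2], [-14], [-4]]
A^2B = [[50], [-42], [12]]
Controllability matrix C = [B  AB  A^2B] = [[4, 2, 50], [0, -14, -42], [-1, -4, 12]]
Expanding along the first row, det(C) = 4·((-14)·12 - (-42)·(-4)) - 2·(0·12 - (-42)·(-1)) + 50·(0·(-4) - (-14)·(-1)) = 4·(-336) - 2·(-42) + 50·(-14) = -1960
Since det(C) ≠ 0, rank(C) = 3 and the system is completely controllable.

-1960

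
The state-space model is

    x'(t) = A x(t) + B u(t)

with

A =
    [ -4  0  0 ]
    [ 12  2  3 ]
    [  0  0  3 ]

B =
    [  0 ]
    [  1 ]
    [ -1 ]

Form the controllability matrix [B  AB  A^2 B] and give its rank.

AB = [[0], [-1], [-3]]
A^2B = [[0], [-11], [-9]]
Controllability matrix C = [B  AB  A^2B] = [[0, 0, 0], [1, -1, -11], [-1, -3, -9]]
Row 1 of C is identically zero, so rank(C) ≤ 2.
The 2×2 minor from rows 2, 3, columns 1, 2 is 1·(-3) - (-1)·(-1) = -3 - 1 = -4 ≠ 0, so rank(C) = 2.
rank(C) = 2 < n = 3, so the pair (A, B) is not completely controllable.

2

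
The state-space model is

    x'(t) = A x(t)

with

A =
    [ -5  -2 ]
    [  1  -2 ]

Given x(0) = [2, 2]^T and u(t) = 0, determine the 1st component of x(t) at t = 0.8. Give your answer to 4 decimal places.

det(sI - A) = s^2 - (tr A)s + det A, with tr A = (-5) + (-2) = -7 and det A = (-5)·(-2) - (-2)·1 = 10 - (-2) = 12.
So p(s) = det(sI - A) = s^2 + 7s + 12.
Factor s^2 + 7s + 12: two numbers with sum -7 and product 12 are -3 and -4, so s^2 + 7s + 12 = (s + 3)(s + 4).
Hence p(s) = (s + 3) (s + 4), with roots -4, -3.
The eigenvalues -4, -3 are distinct and real, so A is diagonalisable and x(t) = e^{At} x(0) = V diag(e^{λ_i t}) V^{-1} x(0), where the columns of V are the eigenvectors.
λ = -4: A - (-4)I = [[-1, -2], [1, 2]]. Row 1 gives (-1)·v1 + (-2)·v2 = 0, so take v_1 = [-2, 1]^T.
λ = -3: A - (-3)I = [[-2, -2], [1, 1]]. Row 1 gives (-2)·v1 + (-2)·v2 = 0, so take v_2 = [-1, 1]^T.
V = [v_1 v_2] = [[-2, -1], [1, 1]] has det V = -1, so V^{-1} = adj(V)/det V = [[-1, -1], [1, 2]].
Modal coordinates z(0) = V^{-1} x(0): (-1)·2 + (-1)·2 = -4; 1·2 + 2·2 = 6; so z(0) = [-4, 6]^T.
x_1(t) = Σ_i (v_i)_1 · z_i(0) · e^{λ_i t} (row 1 of V times the modal terms).
x_1(0.8) = (-2)·(-4)·e^{-4·0.8} + (-1)·6·e^{-3·0.8} = 8·0.040762 + (-6)·0.090718 = -0.2182.

-0.2182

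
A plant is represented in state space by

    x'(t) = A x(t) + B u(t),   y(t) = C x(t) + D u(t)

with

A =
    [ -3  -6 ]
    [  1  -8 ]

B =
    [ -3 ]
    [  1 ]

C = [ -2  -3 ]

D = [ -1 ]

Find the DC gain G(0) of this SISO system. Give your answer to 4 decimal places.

G(0) = C(-A)^{-1}B + D = -C A^{-1} B + D.
det A = 30, so A^{-1} = (1/30)·adj(A) = [[-4/15, 1/5], [-1/30, -1/10]]
A^{-1} B = [1, 0]^T
C A^{-1} B = -2
G(0) = D - C A^{-1} B = -1 - (-2) = 1

1.0000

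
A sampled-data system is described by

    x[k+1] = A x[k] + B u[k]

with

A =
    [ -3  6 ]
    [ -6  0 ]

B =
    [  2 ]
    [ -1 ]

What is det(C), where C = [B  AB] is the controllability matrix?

-36

AB = [[-12], [-12]]
Controllability matrix C = [B  AB] = [[2, -12], [-1, -12]]
det(C) = 2·(-12) - (-12)·(-1) = -24 - 12 = -36
Since det(C) ≠ 0, rank(C) = 2 and the system is completely controllable.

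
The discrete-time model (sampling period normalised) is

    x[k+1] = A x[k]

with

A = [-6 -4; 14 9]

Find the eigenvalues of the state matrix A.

det(zI - A) = z^2 - (tr A)z + det A, with tr A = (-6) + 9 = 3 and det A = (-6)·9 - (-4)·14 = -54 - (-56) = 2.
So p(z) = det(zI - A) = z^2 - 3z + 2.
Factor z^2 - 3z + 2: two numbers with sum 3 and product 2 are 2 and 1, so z^2 - 3z + 2 = (z - 2)(z - 1).
Hence p(z) = (z - 2) (z - 1), with roots 1, 2.

1, 2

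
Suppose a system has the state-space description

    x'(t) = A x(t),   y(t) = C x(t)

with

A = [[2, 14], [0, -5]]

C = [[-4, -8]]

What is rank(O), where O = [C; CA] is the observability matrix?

CA = [[-8, -16]]
Observability matrix O = [C; CA] = [[-4, -8], [-8, -16]]
Every row of O is a scalar multiple of row 1 = [-4, -8] (multipliers 1, 2), so the rows span a one-dimensional space.
O ≠ 0, hence rank(O) = 1.
rank(O) = 1 < n = 2, so the pair (A, C) is not completely observable.

1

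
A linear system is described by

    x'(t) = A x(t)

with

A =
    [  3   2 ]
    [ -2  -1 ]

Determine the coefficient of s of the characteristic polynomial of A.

-2

For a 2×2 matrix, det(sI - A) = s^2 - (tr A)s + det A.
tr A = 2, det A = 1.
So p(s) = s^2 - 2s + 1.
The coefficient of s is -2.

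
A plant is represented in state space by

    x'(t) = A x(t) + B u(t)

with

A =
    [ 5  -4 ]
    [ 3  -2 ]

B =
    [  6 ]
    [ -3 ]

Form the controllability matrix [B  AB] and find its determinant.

AB = [[42], [24]]
Controllability matrix C = [B  AB] = [[6, 42], [-3, 24]]
det(C) = 6·24 - 42·(-3) = 144 - (-126) = 270
Since det(C) ≠ 0, rank(C) = 2 and the system is completely controllable.

270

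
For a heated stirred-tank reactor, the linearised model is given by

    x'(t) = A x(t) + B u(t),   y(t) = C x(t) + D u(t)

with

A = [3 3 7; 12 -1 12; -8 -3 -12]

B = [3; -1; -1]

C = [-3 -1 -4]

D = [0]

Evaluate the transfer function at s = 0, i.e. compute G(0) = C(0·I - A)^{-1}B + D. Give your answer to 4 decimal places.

G(0) = C(-A)^{-1}B + D = -C A^{-1} B + D.
det A = -20, so A^{-1} = (1/-20)·adj(A) = [[-12/5, -3/4, -43/20], [-12/5, -1, -12/5], [11/5, 3/4, 39/20]]
A^{-1} B = [-43/10, -19/5, 39/10]^T
C A^{-1} B = 11/10
G(0) = D - C A^{-1} B = 0 - (11/10) = -11/10 ≈ -1.1000

-1.1000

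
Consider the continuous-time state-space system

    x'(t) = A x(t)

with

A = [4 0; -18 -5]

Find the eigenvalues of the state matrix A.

-5, 4

det(sI - A) = s^2 - (tr A)s + det A, with tr A = 4 + (-5) = -1 and det A = 4·(-5) - 0·(-18) = -20 - 0 = -20.
So p(s) = det(sI - A) = s^2 + s - 20.
Factor s^2 + s - 20: two numbers with sum -1 and product -20 are 4 and -5, so s^2 + s - 20 = (s - 4)(s + 5).
Hence p(s) = (s - 4) (s + 5), with roots -5, 4.
At least one eigenvalue has non-negative real part, so the system is not asymptotically stable.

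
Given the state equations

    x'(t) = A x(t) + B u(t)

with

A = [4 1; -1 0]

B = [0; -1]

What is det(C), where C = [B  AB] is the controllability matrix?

-1

AB = [[-1], [0]]
Controllability matrix C = [B  AB] = [[0, -1], [-1, 0]]
det(C) = 0·0 - (-1)·(-1) = 0 - 1 = -1
Since det(C) ≠ 0, rank(C) = 2 and the system is completely controllable.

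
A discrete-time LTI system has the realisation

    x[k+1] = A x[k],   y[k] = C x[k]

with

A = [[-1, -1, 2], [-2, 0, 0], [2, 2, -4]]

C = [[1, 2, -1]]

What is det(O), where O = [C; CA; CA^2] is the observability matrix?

CA = [[-7, -3, 6]]
CA^2 = [[25, 19, -38]]
Observability matrix O = [C; CA; CA^2] = [[1, 2, -1], [-7, -3, 6], [25, 19, -38]]
Expanding along the first row, det(O) = 1·((-3)·(-38) - 6·19) - 2·((-7)·(-38) - 6·25) + (-1)·((-7)·19 - (-3)·25) = 1·0 - 2·116 + (-1)·(-58) = -174
Since det(O) ≠ 0, rank(O) = 3 and the system is completely observable.

-174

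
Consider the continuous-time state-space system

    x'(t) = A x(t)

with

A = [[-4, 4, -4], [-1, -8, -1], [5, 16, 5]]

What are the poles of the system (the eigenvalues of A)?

det(sI - A) = s^3 - (tr A)s^2 + (M11 + M22 + M33)s - det A, where Mii is the 2×2 principal minor of A obtained by deleting row i and column i.
tr A = (-4) + (-8) + 5 = -7; M11 = (-8)·5 - (-1)·16 = -40 - (-16) = -24; M22 = (-4)·5 - (-4)·5 = -20 - (-20) = 0; M33 = (-4)·(-8) - 4·(-1) = 32 - (-4) = 36; sum of minors = 12.
det A = (-4)·((-8)·5 - (-1)·16) - 4·((-1)·5 - (-1)·5) + (-4)·((-1)·16 - (-8)·5) = (-4)·(-24) - 4·0 + (-4)·24 = 0.
So p(s) = det(sI - A) = s^3 + 7s^2 + 12s.
The constant term is 0, so p(s) = s(s^2 + 7s + 12).
Factor s^2 + 7s + 12: two numbers with sum -7 and product 12 are -3 and -4, so s^2 + 7s + 12 = (s + 3)(s + 4).
Hence p(s) = s (s + 3) (s + 4), with roots -4, -3, 0.
At least one eigenvalue has non-negative real part, so the system is not asymptotically stable.

-4, -3, 0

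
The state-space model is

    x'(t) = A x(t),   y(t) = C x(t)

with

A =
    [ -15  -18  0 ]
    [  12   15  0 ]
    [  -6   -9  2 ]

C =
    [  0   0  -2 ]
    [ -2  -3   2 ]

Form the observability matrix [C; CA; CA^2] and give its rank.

CA = [[12, 18, -4], [-18, -27, 4]]
CA^2 = [[60, 90, -8], [-78, -117, 8]]
Observability matrix O = [C; CA; CA^2] = [[0, 0, -2], [-2, -3, 2], [12, 18, -4], [-18, -27, 4], [60, 90, -8], [-78, -117, 8]]
The columns c1, c2, c3 of O are linearly dependent: -3·c1 + 2·c2 = 0 (check each entry), so rank(O) ≤ 2.
The 2×2 minor from rows 1, 2, columns 1, 3 is 0·2 - (-2)·(-2) = 0 - 4 = -4 ≠ 0, so rank(O) = 2.
rank(O) = 2 < n = 3, so the pair (A, C) is not completely observable.

2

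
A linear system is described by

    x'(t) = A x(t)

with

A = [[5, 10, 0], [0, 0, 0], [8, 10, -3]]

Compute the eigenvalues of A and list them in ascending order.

-3, 0, 5

det(sI - A) = s^3 - (tr A)s^2 + (M11 + M22 + M33)s - det A, where Mii is the 2×2 principal minor of A obtained by deleting row i and column i.
tr A = 5 + 0 + (-3) = 2; M11 = 0·(-3) - 0·10 = 0 - 0 = 0; M22 = 5·(-3) - 0·8 = -15 - 0 = -15; M33 = 5·0 - 10·0 = 0 - 0 = 0; sum of minors = -15.
det A = 5·(0·(-3) - 0·10) - 10·(0·(-3) - 0·8) + 0·(0·10 - 0·8) = 5·0 - 10·0 + 0·0 = 0.
So p(s) = det(sI - A) = s^3 - 2s^2 - 15s.
The constant term is 0, so p(s) = s(s^2 - 2s - 15).
Factor s^2 - 2s - 15: two numbers with sum 2 and product -15 are 5 and -3, so s^2 - 2s - 15 = (s - 5)(s + 3).
Hence p(s) = s (s - 5) (s + 3), with roots -3, 0, 5.
At least one eigenvalue has non-negative real part, so the system is not asymptotically stable.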